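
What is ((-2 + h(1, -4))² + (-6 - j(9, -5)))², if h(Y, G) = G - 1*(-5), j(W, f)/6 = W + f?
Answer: 841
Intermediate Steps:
j(W, f) = 6*W + 6*f (j(W, f) = 6*(W + f) = 6*W + 6*f)
h(Y, G) = 5 + G (h(Y, G) = G + 5 = 5 + G)
((-2 + h(1, -4))² + (-6 - j(9, -5)))² = ((-2 + (5 - 4))² + (-6 - (6*9 + 6*(-5))))² = ((-2 + 1)² + (-6 - (54 - 30)))² = ((-1)² + (-6 - 1*24))² = (1 + (-6 - 24))² = (1 - 30)² = (-29)² = 841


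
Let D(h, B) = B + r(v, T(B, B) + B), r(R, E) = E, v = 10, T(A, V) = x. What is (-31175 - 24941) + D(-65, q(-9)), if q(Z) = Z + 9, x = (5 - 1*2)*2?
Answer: -56110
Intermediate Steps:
x = 6 (x = (5 - 2)*2 = 3*2 = 6)
T(A, V) = 6
q(Z) = 9 + Z
D(h, B) = 6 + 2*B (D(h, B) = B + (6 + B) = 6 + 2*B)
(-31175 - 24941) + D(-65, q(-9)) = (-31175 - 24941) + (6 + 2*(9 - 9)) = -56116 + (6 + 2*0) = -56116 + (6 + 0) = -56116 + 6 = -56110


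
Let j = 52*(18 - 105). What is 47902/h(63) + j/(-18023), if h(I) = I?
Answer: 863622758/1135449 ≈ 760.60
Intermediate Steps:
j = -4524 (j = 52*(-87) = -4524)
47902/h(63) + j/(-18023) = 47902/63 - 4524/(-18023) = 47902*(1/63) - 4524*(-1/18023) = 47902/63 + 4524/18023 = 863622758/1135449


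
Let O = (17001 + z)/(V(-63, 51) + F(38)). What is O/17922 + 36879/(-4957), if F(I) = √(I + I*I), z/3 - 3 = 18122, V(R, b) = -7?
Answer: -157443022805/21217799047 + 11896*√1482/4280371 ≈ -7.3133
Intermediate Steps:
z = 54375 (z = 9 + 3*18122 = 9 + 54366 = 54375)
F(I) = √(I + I²)
O = 71376/(-7 + √1482) (O = (17001 + 54375)/(-7 + √(38*(1 + 38))) = 71376/(-7 + √(38*39)) = 71376/(-7 + √1482) ≈ 2266.1)
O/17922 + 36879/(-4957) = (499632/1433 + 71376*√1482/1433)/17922 + 36879/(-4957) = (499632/1433 + 71376*√1482/1433)*(1/17922) + 36879*(-1/4957) = (83272/4280371 + 11896*√1482/4280371) - 36879/4957 = -157443022805/21217799047 + 11896*√1482/4280371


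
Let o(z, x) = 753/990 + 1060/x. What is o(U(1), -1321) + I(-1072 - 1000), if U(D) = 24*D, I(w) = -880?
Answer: -383636629/435930 ≈ -880.04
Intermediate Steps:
o(z, x) = 251/330 + 1060/x (o(z, x) = 753*(1/990) + 1060/x = 251/330 + 1060/x)
o(U(1), -1321) + I(-1072 - 1000) = (251/330 + 1060/(-1321)) - 880 = (251/330 + 1060*(-1/1321)) - 880 = (251/330 - 1060/1321) - 880 = -18229/435930 - 880 = -383636629/435930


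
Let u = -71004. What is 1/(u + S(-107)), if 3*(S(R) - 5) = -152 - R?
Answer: -1/71014 ≈ -1.4082e-5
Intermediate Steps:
S(R) = -137/3 - R/3 (S(R) = 5 + (-152 - R)/3 = 5 + (-152/3 - R/3) = -137/3 - R/3)
1/(u + S(-107)) = 1/(-71004 + (-137/3 - ⅓*(-107))) = 1/(-71004 + (-137/3 + 107/3)) = 1/(-71004 - 10) = 1/(-71014) = -1/71014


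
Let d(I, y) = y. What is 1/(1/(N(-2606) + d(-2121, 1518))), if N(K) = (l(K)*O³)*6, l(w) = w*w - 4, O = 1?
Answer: 40748910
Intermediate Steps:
l(w) = -4 + w² (l(w) = w² - 4 = -4 + w²)
N(K) = -24 + 6*K² (N(K) = ((-4 + K²)*1³)*6 = ((-4 + K²)*1)*6 = (-4 + K²)*6 = -24 + 6*K²)
1/(1/(N(-2606) + d(-2121, 1518))) = 1/(1/((-24 + 6*(-2606)²) + 1518)) = 1/(1/((-24 + 6*6791236) + 1518)) = 1/(1/((-24 + 40747416) + 1518)) = 1/(1/(40747392 + 1518)) = 1/(1/40748910) = 40748910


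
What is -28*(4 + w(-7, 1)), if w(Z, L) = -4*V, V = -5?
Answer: -672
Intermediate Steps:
w(Z, L) = 20 (w(Z, L) = -4*(-5) = 20)
-28*(4 + w(-7, 1)) = -28*(4 + 20) = -28*24 = -672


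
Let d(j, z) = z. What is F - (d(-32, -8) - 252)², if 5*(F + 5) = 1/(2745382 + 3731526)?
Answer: -2189356826699/32384540 ≈ -67605.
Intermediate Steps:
F = -161922699/32384540 (F = -5 + 1/(5*(2745382 + 3731526)) = -5 + (⅕)/6476908 = -5 + (⅕)*(1/6476908) = -5 + 1/32384540 = -161922699/32384540 ≈ -5.0000)
F - (d(-32, -8) - 252)² = -161922699/32384540 - (-8 - 252)² = -161922699/32384540 - 1*(-260)² = -161922699/32384540 - 1*67600 = -161922699/32384540 - 67600 = -2189356826699/32384540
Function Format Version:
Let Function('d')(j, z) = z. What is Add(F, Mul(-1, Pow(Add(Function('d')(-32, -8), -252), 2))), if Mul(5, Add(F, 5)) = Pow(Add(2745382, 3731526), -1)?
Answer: Rational(-2189356826699, 32384540) ≈ -67605.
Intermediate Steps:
F = Rational(-161922699, 32384540) (F = Add(-5, Mul(Rational(1, 5), Pow(Add(2745382, 3731526), -1))) = Add(-5, Mul(Rational(1, 5), Pow(6476908, -1))) = Add(-5, Mul(Rational(1, 5), Rational(1, 6476908))) = Add(-5, Rational(1, 32384540)) = Rational(-161922699, 32384540) ≈ -5.0000)
Add(F, Mul(-1, Pow(Add(Function('d')(-32, -8), -252), 2))) = Add(Rational(-161922699, 32384540), Mul(-1, Pow(Add(-8, -252), 2))) = Add(Rational(-161922699, 32384540), Mul(-1, Pow(-260, 2))) = Add(Rational(-161922699, 32384540), Mul(-1, 67600)) = Add(Rational(-161922699, 32384540), -67600) = Rational(-2189356826699, 32384540)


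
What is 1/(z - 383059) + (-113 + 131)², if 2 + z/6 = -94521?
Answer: 307863827/950197 ≈ 324.00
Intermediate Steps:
z = -567138 (z = -12 + 6*(-94521) = -12 - 567126 = -567138)
1/(z - 383059) + (-113 + 131)² = 1/(-567138 - 383059) + (-113 + 131)² = 1/(-950197) + 18² = -1/950197 + 324 = 307863827/950197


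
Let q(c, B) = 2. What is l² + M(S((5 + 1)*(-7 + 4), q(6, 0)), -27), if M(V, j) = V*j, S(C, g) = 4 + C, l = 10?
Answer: 478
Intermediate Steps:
l² + M(S((5 + 1)*(-7 + 4), q(6, 0)), -27) = 10² + (4 + (5 + 1)*(-7 + 4))*(-27) = 100 + (4 + 6*(-3))*(-27) = 100 + (4 - 18)*(-27) = 100 - 14*(-27) = 100 + 378 = 478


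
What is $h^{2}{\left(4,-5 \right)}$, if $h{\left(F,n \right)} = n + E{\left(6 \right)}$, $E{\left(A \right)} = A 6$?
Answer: $961$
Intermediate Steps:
$E{\left(A \right)} = 6 A$
$h{\left(F,n \right)} = 36 + n$ ($h{\left(F,n \right)} = n + 6 \cdot 6 = n + 36 = 36 + n$)
$h^{2}{\left(4,-5 \right)} = \left(36 - 5\right)^{2} = 31^{2} = 961$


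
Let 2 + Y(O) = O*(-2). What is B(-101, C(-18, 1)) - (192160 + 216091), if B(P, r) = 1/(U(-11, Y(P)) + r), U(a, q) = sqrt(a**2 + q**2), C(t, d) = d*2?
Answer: -16377805369/40117 + sqrt(40121)/40117 ≈ -4.0825e+5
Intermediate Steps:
Y(O) = -2 - 2*O (Y(O) = -2 + O*(-2) = -2 - 2*O)
C(t, d) = 2*d
B(P, r) = 1/(r + sqrt(121 + (-2 - 2*P)**2)) (B(P, r) = 1/(sqrt((-11)**2 + (-2 - 2*P)**2) + r) = 1/(sqrt(121 + (-2 - 2*P)**2) + r) = 1/(r + sqrt(121 + (-2 - 2*P)**2)))
B(-101, C(-18, 1)) - (192160 + 216091) = 1/(2*1 + sqrt(121 + 4*(1 - 101)**2)) - (192160 + 216091) = 1/(2 + sqrt(121 + 4*(-100)**2)) - 1*408251 = 1/(2 + sqrt(121 + 4*10000)) - 408251 = 1/(2 + sqrt(121 + 40000)) - 408251 = 1/(2 + sqrt(40121)) - 408251 = -408251 + 1/(2 + sqrt(40121))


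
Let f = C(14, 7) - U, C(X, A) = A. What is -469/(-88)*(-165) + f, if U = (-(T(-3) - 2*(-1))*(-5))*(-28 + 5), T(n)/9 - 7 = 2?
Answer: 69381/8 ≈ 8672.6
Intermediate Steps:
T(n) = 81 (T(n) = 63 + 9*2 = 63 + 18 = 81)
U = -9545 (U = (-(81 - 2*(-1))*(-5))*(-28 + 5) = (-(81 + 2)*(-5))*(-23) = (-1*83*(-5))*(-23) = -83*(-5)*(-23) = 415*(-23) = -9545)
f = 9552 (f = 7 - 1*(-9545) = 7 + 9545 = 9552)
-469/(-88)*(-165) + f = -469/(-88)*(-165) + 9552 = -469*(-1/88)*(-165) + 9552 = (469/88)*(-165) + 9552 = -7035/8 + 9552 = 69381/8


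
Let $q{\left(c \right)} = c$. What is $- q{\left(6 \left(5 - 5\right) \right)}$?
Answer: $0$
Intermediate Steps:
$- q{\left(6 \left(5 - 5\right) \right)} = - 6 \left(5 - 5\right) = - 6 \cdot 0 = \left(-1\right) 0 = 0$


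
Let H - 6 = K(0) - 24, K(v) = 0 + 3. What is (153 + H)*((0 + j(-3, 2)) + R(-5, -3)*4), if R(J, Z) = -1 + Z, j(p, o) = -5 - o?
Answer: -3174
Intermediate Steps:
K(v) = 3
H = -15 (H = 6 + (3 - 24) = 6 - 21 = -15)
(153 + H)*((0 + j(-3, 2)) + R(-5, -3)*4) = (153 - 15)*((0 + (-5 - 1*2)) + (-1 - 3)*4) = 138*((0 + (-5 - 2)) - 4*4) = 138*((0 - 7) - 16) = 138*(-7 - 16) = 138*(-23) = -3174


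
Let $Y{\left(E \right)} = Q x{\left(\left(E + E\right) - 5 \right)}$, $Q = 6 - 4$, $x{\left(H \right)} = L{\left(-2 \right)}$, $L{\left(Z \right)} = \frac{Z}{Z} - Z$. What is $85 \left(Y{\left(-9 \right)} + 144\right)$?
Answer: $12750$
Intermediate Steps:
$L{\left(Z \right)} = 1 - Z$
$x{\left(H \right)} = 3$ ($x{\left(H \right)} = 1 - -2 = 1 + 2 = 3$)
$Q = 2$
$Y{\left(E \right)} = 6$ ($Y{\left(E \right)} = 2 \cdot 3 = 6$)
$85 \left(Y{\left(-9 \right)} + 144\right) = 85 \left(6 + 144\right) = 85 \cdot 150 = 12750$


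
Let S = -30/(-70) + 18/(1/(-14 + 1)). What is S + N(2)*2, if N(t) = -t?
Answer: -1663/7 ≈ -237.57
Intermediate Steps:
S = -1635/7 (S = -30*(-1/70) + 18/(1/(-13)) = 3/7 + 18/(-1/13) = 3/7 + 18*(-13) = 3/7 - 234 = -1635/7 ≈ -233.57)
S + N(2)*2 = -1635/7 - 1*2*2 = -1635/7 - 2*2 = -1635/7 - 4 = -1663/7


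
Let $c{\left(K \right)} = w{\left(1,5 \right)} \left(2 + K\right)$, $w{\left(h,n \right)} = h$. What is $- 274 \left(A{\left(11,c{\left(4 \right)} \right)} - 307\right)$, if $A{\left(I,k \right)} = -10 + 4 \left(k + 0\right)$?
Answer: $80282$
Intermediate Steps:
$c{\left(K \right)} = 2 + K$ ($c{\left(K \right)} = 1 \left(2 + K\right) = 2 + K$)
$A{\left(I,k \right)} = -10 + 4 k$
$- 274 \left(A{\left(11,c{\left(4 \right)} \right)} - 307\right) = - 274 \left(\left(-10 + 4 \left(2 + 4\right)\right) - 307\right) = - 274 \left(\left(-10 + 4 \cdot 6\right) - 307\right) = - 274 \left(\left(-10 + 24\right) - 307\right) = - 274 \left(14 - 307\right) = \left(-274\right) \left(-293\right) = 80282$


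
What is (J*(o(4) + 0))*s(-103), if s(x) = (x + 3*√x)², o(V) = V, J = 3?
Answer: 116184 - 7416*I*√103 ≈ 1.1618e+5 - 75264.0*I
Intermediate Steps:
(J*(o(4) + 0))*s(-103) = (3*(4 + 0))*(-103 + 3*√(-103))² = (3*4)*(-103 + 3*(I*√103))² = 12*(-103 + 3*I*√103)²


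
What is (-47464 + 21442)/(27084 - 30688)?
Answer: 13011/1802 ≈ 7.2203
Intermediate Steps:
(-47464 + 21442)/(27084 - 30688) = -26022/(-3604) = -26022*(-1/3604) = 13011/1802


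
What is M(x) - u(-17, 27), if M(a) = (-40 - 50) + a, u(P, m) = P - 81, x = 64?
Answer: 72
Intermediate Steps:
u(P, m) = -81 + P
M(a) = -90 + a
M(x) - u(-17, 27) = (-90 + 64) - (-81 - 17) = -26 - 1*(-98) = -26 + 98 = 72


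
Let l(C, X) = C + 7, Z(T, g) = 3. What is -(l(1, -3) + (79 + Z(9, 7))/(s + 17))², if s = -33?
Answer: -529/64 ≈ -8.2656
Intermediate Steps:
l(C, X) = 7 + C
-(l(1, -3) + (79 + Z(9, 7))/(s + 17))² = -((7 + 1) + (79 + 3)/(-33 + 17))² = -(8 + 82/(-16))² = -(8 + 82*(-1/16))² = -(8 - 41/8)² = -(23/8)² = -1*529/64 = -529/64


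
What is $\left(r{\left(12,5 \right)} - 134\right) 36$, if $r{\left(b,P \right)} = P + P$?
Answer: $-4464$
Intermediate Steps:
$r{\left(b,P \right)} = 2 P$
$\left(r{\left(12,5 \right)} - 134\right) 36 = \left(2 \cdot 5 - 134\right) 36 = \left(10 - 134\right) 36 = \left(-124\right) 36 = -4464$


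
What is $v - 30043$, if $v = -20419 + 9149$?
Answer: $-41313$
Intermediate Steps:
$v = -11270$
$v - 30043 = -11270 - 30043 = -41313$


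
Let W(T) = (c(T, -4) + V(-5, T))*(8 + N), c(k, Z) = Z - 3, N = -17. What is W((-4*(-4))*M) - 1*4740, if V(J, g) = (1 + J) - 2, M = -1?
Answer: -4623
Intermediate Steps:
V(J, g) = -1 + J
c(k, Z) = -3 + Z
W(T) = 117 (W(T) = ((-3 - 4) + (-1 - 5))*(8 - 17) = (-7 - 6)*(-9) = -13*(-9) = 117)
W((-4*(-4))*M) - 1*4740 = 117 - 1*4740 = 117 - 4740 = -4623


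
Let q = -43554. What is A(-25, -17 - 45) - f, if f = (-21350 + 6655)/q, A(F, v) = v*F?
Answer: 67494005/43554 ≈ 1549.7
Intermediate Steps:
A(F, v) = F*v
f = 14695/43554 (f = (-21350 + 6655)/(-43554) = -14695*(-1/43554) = 14695/43554 ≈ 0.33740)
A(-25, -17 - 45) - f = -25*(-17 - 45) - 1*14695/43554 = -25*(-62) - 14695/43554 = 1550 - 14695/43554 = 67494005/43554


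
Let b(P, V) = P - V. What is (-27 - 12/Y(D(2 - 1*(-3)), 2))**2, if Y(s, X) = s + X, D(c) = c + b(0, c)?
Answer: 1089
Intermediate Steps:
D(c) = 0 (D(c) = c + (0 - c) = c - c = 0)
Y(s, X) = X + s
(-27 - 12/Y(D(2 - 1*(-3)), 2))**2 = (-27 - 12/(2 + 0))**2 = (-27 - 12/2)**2 = (-27 - 12*1/2)**2 = (-27 - 6)**2 = (-33)**2 = 1089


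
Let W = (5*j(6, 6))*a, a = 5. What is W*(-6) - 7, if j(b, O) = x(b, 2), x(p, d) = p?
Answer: -907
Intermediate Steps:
j(b, O) = b
W = 150 (W = (5*6)*5 = 30*5 = 150)
W*(-6) - 7 = 150*(-6) - 7 = -900 - 7 = -907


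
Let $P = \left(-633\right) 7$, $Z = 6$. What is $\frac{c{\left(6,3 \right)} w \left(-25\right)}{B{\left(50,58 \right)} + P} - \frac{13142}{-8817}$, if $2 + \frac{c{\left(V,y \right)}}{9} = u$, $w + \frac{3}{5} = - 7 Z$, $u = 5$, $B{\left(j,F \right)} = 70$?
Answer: $- \frac{196220573}{38450937} \approx -5.1031$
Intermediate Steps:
$P = -4431$
$w = - \frac{213}{5}$ ($w = - \frac{3}{5} - 42 = - \frac{213}{5} \approx -42.6$)
$c{\left(V,y \right)} = 27$ ($c{\left(V,y \right)} = -18 + 9 \cdot 5 = -18 + 45 = 27$)
$\frac{c{\left(6,3 \right)} w \left(-25\right)}{B{\left(50,58 \right)} + P} - \frac{13142}{-8817} = \frac{27 \left(- \frac{213}{5}\right) \left(-25\right)}{70 - 4431} - \frac{13142}{-8817} = \frac{\left(- \frac{5751}{5}\right) \left(-25\right)}{-4361} - - \frac{13142}{8817} = 28755 \left(- \frac{1}{4361}\right) + \frac{13142}{8817} = - \frac{28755}{4361} + \frac{13142}{8817} = - \frac{196220573}{38450937}$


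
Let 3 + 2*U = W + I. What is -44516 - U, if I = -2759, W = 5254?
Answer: -45762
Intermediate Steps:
U = 1246 (U = -3/2 + (5254 - 2759)/2 = -3/2 + (½)*2495 = -3/2 + 2495/2 = 1246)
-44516 - U = -44516 - 1*1246 = -44516 - 1246 = -45762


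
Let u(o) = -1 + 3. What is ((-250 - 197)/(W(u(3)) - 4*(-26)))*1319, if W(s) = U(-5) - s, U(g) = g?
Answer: -589593/97 ≈ -6078.3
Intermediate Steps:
u(o) = 2
W(s) = -5 - s
((-250 - 197)/(W(u(3)) - 4*(-26)))*1319 = ((-250 - 197)/((-5 - 1*2) - 4*(-26)))*1319 = -447/((-5 - 2) + 104)*1319 = -447/(-7 + 104)*1319 = -447/97*1319 = -589593/97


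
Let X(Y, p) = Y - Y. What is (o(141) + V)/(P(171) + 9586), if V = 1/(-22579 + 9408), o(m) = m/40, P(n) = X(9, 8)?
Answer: 1857071/5050288240 ≈ 0.00036772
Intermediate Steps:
X(Y, p) = 0
P(n) = 0
o(m) = m/40 (o(m) = m*(1/40) = m/40)
V = -1/13171 (V = 1/(-13171) = -1/13171 ≈ -7.5924e-5)
(o(141) + V)/(P(171) + 9586) = ((1/40)*141 - 1/13171)/(0 + 9586) = (141/40 - 1/13171)/9586 = (1857071/526840)*(1/9586) = 1857071/5050288240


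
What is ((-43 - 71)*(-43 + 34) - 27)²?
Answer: 998001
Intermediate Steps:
((-43 - 71)*(-43 + 34) - 27)² = (-114*(-9) - 27)² = (1026 - 27)² = 999² = 998001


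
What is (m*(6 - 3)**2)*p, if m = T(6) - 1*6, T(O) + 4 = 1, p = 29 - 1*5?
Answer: -1944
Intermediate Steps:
p = 24 (p = 29 - 5 = 24)
T(O) = -3 (T(O) = -4 + 1 = -3)
m = -9 (m = -3 - 1*6 = -3 - 6 = -9)
(m*(6 - 3)**2)*p = -9*(6 - 3)**2*24 = -9*3**2*24 = -9*9*24 = -81*24 = -1944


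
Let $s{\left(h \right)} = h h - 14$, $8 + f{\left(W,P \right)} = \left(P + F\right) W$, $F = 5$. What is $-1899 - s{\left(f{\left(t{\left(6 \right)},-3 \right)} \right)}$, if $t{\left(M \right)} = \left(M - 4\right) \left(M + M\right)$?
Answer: $-3485$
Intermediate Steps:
$t{\left(M \right)} = 2 M \left(-4 + M\right)$ ($t{\left(M \right)} = \left(-4 + M\right) 2 M = 2 M \left(-4 + M\right)$)
$f{\left(W,P \right)} = -8 + W \left(5 + P\right)$ ($f{\left(W,P \right)} = -8 + \left(P + 5\right) W = -8 + \left(5 + P\right) W = -8 + W \left(5 + P\right)$)
$s{\left(h \right)} = -14 + h^{2}$ ($s{\left(h \right)} = h^{2} - 14 = -14 + h^{2}$)
$-1899 - s{\left(f{\left(t{\left(6 \right)},-3 \right)} \right)} = -1899 - \left(-14 + \left(-8 + 5 \cdot 2 \cdot 6 \left(-4 + 6\right) - 3 \cdot 2 \cdot 6 \left(-4 + 6\right)\right)^{2}\right) = -1899 - \left(-14 + \left(-8 + 5 \cdot 2 \cdot 6 \cdot 2 - 3 \cdot 2 \cdot 6 \cdot 2\right)^{2}\right) = -1899 - \left(-14 + \left(-8 + 5 \cdot 24 - 72\right)^{2}\right) = -1899 - \left(-14 + \left(-8 + 120 - 72\right)^{2}\right) = -1899 - \left(-14 + 40^{2}\right) = -1899 - \left(-14 + 1600\right) = -1899 - 1586 = -3485$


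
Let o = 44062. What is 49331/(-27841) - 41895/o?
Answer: -3340021217/1226730142 ≈ -2.7227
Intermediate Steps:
49331/(-27841) - 41895/o = 49331/(-27841) - 41895/44062 = 49331*(-1/27841) - 41895*1/44062 = -49331/27841 - 41895/44062 = -3340021217/1226730142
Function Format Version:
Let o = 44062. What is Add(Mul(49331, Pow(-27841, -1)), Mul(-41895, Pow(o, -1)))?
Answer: Rational(-3340021217, 1226730142) ≈ -2.7227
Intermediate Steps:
Add(Mul(49331, Pow(-27841, -1)), Mul(-41895, Pow(o, -1))) = Add(Mul(49331, Pow(-27841, -1)), Mul(-41895, Pow(44062, -1))) = Add(Mul(49331, Rational(-1, 27841)), Mul(-41895, Rational(1, 44062))) = Add(Rational(-49331, 27841), Rational(-41895, 44062)) = Rational(-3340021217, 1226730142)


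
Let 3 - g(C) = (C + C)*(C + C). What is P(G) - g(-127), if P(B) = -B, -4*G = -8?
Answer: 64511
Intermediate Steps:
G = 2 (G = -1/4*(-8) = 2)
g(C) = 3 - 4*C**2 (g(C) = 3 - (C + C)*(C + C) = 3 - 2*C*2*C = 3 - 4*C**2)
P(G) - g(-127) = -1*2 - (3 - 4*(-127)**2) = -2 - (3 - 4*16129) = -2 - (3 - 64516) = -2 - 1*(-64513) = -2 + 64513 = 64511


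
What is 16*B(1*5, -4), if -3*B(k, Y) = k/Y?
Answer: 20/3 ≈ 6.6667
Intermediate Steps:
B(k, Y) = -k/(3*Y)
16*B(1*5, -4) = 16*(-⅓*1*5/(-4)) = 16*(-⅓*5*(-¼)) = 16*(5/12) = 20/3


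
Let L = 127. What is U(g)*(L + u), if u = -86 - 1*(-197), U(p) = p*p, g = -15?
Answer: 53550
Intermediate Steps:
U(p) = p²
u = 111 (u = -86 + 197 = 111)
U(g)*(L + u) = (-15)²*(127 + 111) = 225*238 = 53550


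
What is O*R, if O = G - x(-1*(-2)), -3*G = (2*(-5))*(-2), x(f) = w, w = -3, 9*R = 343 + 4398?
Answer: -52151/27 ≈ -1931.5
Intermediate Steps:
R = 4741/9 (R = (343 + 4398)/9 = (1/9)*4741 = 4741/9 ≈ 526.78)
x(f) = -3
G = -20/3 (G = -2*(-5)*(-2)/3 = -(-10)*(-2)/3 = -1/3*20 = -20/3 ≈ -6.6667)
O = -11/3 (O = -20/3 - 1*(-3) = -20/3 + 3 = -11/3 ≈ -3.6667)
O*R = -11/3*4741/9 = -52151/27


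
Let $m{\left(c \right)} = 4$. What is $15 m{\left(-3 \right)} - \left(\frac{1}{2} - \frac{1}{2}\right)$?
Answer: $60$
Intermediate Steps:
$15 m{\left(-3 \right)} - \left(\frac{1}{2} - \frac{1}{2}\right) = 15 \cdot 4 - \left(\frac{1}{2} - \frac{1}{2}\right) = 60 - 0 = 60 + \left(- \frac{1}{2} + \frac{1}{2}\right) = 60 + 0 = 60$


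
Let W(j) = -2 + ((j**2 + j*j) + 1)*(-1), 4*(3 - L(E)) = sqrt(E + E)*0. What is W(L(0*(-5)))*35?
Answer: -735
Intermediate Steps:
L(E) = 3 (L(E) = 3 - sqrt(E + E)*0/4 = 3 - sqrt(2*E)*0/4 = 3 - sqrt(2)*sqrt(E)*0/4 = 3 - 1/4*0 = 3 + 0 = 3)
W(j) = -3 - 2*j**2 (W(j) = -2 + ((j**2 + j**2) + 1)*(-1) = -2 + (2*j**2 + 1)*(-1) = -2 + (1 + 2*j**2)*(-1) = -2 + (-1 - 2*j**2) = -3 - 2*j**2)
W(L(0*(-5)))*35 = (-3 - 2*3**2)*35 = (-3 - 2*9)*35 = (-3 - 18)*35 = -21*35 = -735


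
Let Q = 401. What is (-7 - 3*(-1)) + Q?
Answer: 397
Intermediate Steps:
(-7 - 3*(-1)) + Q = (-7 - 3*(-1)) + 401 = (-7 + 3) + 401 = -4 + 401 = 397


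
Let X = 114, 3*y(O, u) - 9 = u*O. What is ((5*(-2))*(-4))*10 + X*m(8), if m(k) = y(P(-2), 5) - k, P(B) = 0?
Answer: -170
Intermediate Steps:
y(O, u) = 3 + O*u/3 (y(O, u) = 3 + (u*O)/3 = 3 + (O*u)/3 = 3 + O*u/3)
m(k) = 3 - k (m(k) = (3 + (1/3)*0*5) - k = (3 + 0) - k = 3 - k)
((5*(-2))*(-4))*10 + X*m(8) = ((5*(-2))*(-4))*10 + 114*(3 - 1*8) = -10*(-4)*10 + 114*(3 - 8) = 40*10 + 114*(-5) = 400 - 570 = -170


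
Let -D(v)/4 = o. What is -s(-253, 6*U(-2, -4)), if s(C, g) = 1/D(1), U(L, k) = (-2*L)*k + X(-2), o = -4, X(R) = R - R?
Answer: -1/16 ≈ -0.062500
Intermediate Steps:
X(R) = 0
U(L, k) = -2*L*k (U(L, k) = (-2*L)*k + 0 = -2*L*k + 0 = -2*L*k)
D(v) = 16 (D(v) = -4*(-4) = 16)
s(C, g) = 1/16
-s(-253, 6*U(-2, -4)) = -1*1/16 = -1/16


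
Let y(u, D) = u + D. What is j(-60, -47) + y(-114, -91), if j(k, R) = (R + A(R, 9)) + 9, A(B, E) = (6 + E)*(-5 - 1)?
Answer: -333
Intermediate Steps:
y(u, D) = D + u
A(B, E) = -36 - 6*E (A(B, E) = (6 + E)*(-6) = -36 - 6*E)
j(k, R) = -81 + R (j(k, R) = (R + (-36 - 6*9)) + 9 = (R + (-36 - 54)) + 9 = (R - 90) + 9 = (-90 + R) + 9 = -81 + R)
j(-60, -47) + y(-114, -91) = (-81 - 47) + (-91 - 114) = -128 - 205 = -333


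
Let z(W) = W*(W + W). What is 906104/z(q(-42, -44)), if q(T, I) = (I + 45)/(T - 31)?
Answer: 2414314108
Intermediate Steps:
q(T, I) = (45 + I)/(-31 + T)
z(W) = 2*W² (z(W) = W*(2*W) = 2*W²)
906104/z(q(-42, -44)) = 906104/((2*((45 - 44)/(-31 - 42))²)) = 906104/((2*(1/(-73))²)) = 906104/((2*(-1/73*1)²)) = 906104/((2*(-1/73)²)) = 906104/((2*(1/5329))) = 906104/(2/5329) = 906104*(5329/2) = 2414314108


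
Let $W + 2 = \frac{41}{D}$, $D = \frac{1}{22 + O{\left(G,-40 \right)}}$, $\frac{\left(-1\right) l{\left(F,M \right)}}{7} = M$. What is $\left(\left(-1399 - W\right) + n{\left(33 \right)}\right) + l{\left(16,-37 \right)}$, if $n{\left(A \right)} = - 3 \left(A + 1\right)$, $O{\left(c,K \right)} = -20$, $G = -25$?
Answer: $-1322$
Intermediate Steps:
$l{\left(F,M \right)} = - 7 M$
$D = \frac{1}{2}$ ($D = \frac{1}{22 - 20} = \frac{1}{2} \approx 0.5$)
$W = 80$ ($W = -2 + 41 \frac{1}{\frac{1}{2}} = -2 + 41 \cdot 2 = -2 + 82 = 80$)
$n{\left(A \right)} = -3 - 3 A$ ($n{\left(A \right)} = - 3 \left(1 + A\right) = -3 - 3 A$)
$\left(\left(-1399 - W\right) + n{\left(33 \right)}\right) + l{\left(16,-37 \right)} = \left(\left(-1399 - 80\right) - 102\right) - -259 = \left(\left(-1399 - 80\right) - 102\right) + 259 = \left(-1479 - 102\right) + 259 = -1581 + 259 = -1322$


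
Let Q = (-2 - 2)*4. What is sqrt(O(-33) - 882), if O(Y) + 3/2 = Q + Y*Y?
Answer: sqrt(758)/2 ≈ 13.766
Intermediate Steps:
Q = -16 (Q = -4*4 = -16)
O(Y) = -35/2 + Y**2 (O(Y) = -3/2 + (-16 + Y*Y) = -3/2 + (-16 + Y**2) = -35/2 + Y**2)
sqrt(O(-33) - 882) = sqrt((-35/2 + (-33)**2) - 882) = sqrt((-35/2 + 1089) - 882) = sqrt(2143/2 - 882) = sqrt(379/2) = sqrt(758)/2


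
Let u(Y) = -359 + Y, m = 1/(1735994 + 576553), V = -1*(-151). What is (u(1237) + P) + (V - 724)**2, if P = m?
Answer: 761306660230/2312547 ≈ 3.2921e+5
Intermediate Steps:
V = 151
m = 1/2312547 ≈ 4.3242e-7
P = 1/2312547 ≈ 4.3242e-7
(u(1237) + P) + (V - 724)**2 = ((-359 + 1237) + 1/2312547) + (151 - 724)**2 = (878 + 1/2312547) + (-573)**2 = 2030416267/2312547 + 328329 = 761306660230/2312547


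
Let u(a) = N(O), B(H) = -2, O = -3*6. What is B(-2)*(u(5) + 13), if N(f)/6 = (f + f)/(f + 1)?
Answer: -874/17 ≈ -51.412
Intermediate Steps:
O = -18
N(f) = 12*f/(1 + f) (N(f) = 6*((f + f)/(f + 1)) = 6*((2*f)/(1 + f)) = 6*(2*f/(1 + f)) = 12*f/(1 + f))
u(a) = 216/17 (u(a) = 12*(-18)/(1 - 18) = 12*(-18)/(-17) = 12*(-18)*(-1/17) = 216/17)
B(-2)*(u(5) + 13) = -2*(216/17 + 13) = -2*437/17 = -874/17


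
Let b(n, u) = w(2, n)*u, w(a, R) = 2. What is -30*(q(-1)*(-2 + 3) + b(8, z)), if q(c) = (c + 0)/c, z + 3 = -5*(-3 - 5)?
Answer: -2250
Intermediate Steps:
z = 37 (z = -3 - 5*(-3 - 5) = -3 - 5*(-8) = -3 + 40 = 37)
q(c) = 1 (q(c) = c/c = 1)
b(n, u) = 2*u
-30*(q(-1)*(-2 + 3) + b(8, z)) = -30*(1*(-2 + 3) + 2*37) = -30*(1*1 + 74) = -30*(1 + 74) = -30*75 = -2250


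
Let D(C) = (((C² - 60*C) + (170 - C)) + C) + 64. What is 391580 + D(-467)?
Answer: 637923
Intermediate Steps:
D(C) = 234 + C² - 60*C (D(C) = ((170 + C² - 61*C) + C) + 64 = (170 + C² - 60*C) + 64 = 234 + C² - 60*C)
391580 + D(-467) = 391580 + (234 + (-467)² - 60*(-467)) = 391580 + (234 + 218089 + 28020) = 391580 + 246343 = 637923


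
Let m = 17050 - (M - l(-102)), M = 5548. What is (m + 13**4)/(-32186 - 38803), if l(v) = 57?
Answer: -40120/70989 ≈ -0.56516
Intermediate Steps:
m = 11559 (m = 17050 - (5548 - 1*57) = 17050 - (5548 - 57) = 17050 - 1*5491 = 17050 - 5491 = 11559)
(m + 13**4)/(-32186 - 38803) = (11559 + 13**4)/(-32186 - 38803) = (11559 + 28561)/(-70989) = 40120*(-1/70989) = -40120/70989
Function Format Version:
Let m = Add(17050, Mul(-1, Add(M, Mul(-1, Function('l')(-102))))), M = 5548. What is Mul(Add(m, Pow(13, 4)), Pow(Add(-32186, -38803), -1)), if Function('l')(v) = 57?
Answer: Rational(-40120, 70989) ≈ -0.56516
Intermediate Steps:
m = 11559 (m = Add(17050, Mul(-1, Add(5548, Mul(-1, 57)))) = Add(17050, Mul(-1, Add(5548, -57))) = Add(17050, Mul(-1, 5491)) = Add(17050, -5491) = 11559)
Mul(Add(m, Pow(13, 4)), Pow(Add(-32186, -38803), -1)) = Mul(Add(11559, Pow(13, 4)), Pow(Add(-32186, -38803), -1)) = Mul(Add(11559, 28561), Pow(-70989, -1)) = Mul(40120, Rational(-1, 70989)) = Rational(-40120, 70989)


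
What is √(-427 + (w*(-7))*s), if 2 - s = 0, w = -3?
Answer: I*√385 ≈ 19.621*I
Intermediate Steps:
s = 2 (s = 2 - 1*0 = 2 + 0 = 2)
√(-427 + (w*(-7))*s) = √(-427 - 3*(-7)*2) = √(-427 + 21*2) = √(-427 + 42) = √(-385) = I*√385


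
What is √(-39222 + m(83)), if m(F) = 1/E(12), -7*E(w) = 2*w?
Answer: I*√5648010/12 ≈ 198.05*I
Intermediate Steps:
E(w) = -2*w/7
m(F) = -7/24 (m(F) = 1/(-2/7*12) = 1/(-24/7) = -7/24)
√(-39222 + m(83)) = √(-39222 - 7/24) = √(-941335/24) = I*√5648010/12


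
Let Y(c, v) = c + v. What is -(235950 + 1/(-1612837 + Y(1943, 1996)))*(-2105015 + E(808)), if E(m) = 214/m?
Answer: 322838260691834468347/649994792 ≈ 4.9668e+11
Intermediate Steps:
-(235950 + 1/(-1612837 + Y(1943, 1996)))*(-2105015 + E(808)) = -(235950 + 1/(-1612837 + (1943 + 1996)))*(-2105015 + 214/808) = -(235950 + 1/(-1612837 + 3939))*(-2105015 + 214*(1/808)) = -(235950 + 1/(-1608898))*(-2105015 + 107/404) = -(235950 - 1/1608898)*(-850425953)/404 = -379619483099*(-850425953)/(1608898*404) = -1*(-322838260691834468347/649994792) = 322838260691834468347/649994792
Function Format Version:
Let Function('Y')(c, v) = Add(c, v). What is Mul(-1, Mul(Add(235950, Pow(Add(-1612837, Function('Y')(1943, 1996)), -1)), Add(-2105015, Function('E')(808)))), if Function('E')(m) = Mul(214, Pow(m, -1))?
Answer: Rational(322838260691834468347, 649994792) ≈ 4.9668e+11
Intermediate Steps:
Mul(-1, Mul(Add(235950, Pow(Add(-1612837, Function('Y')(1943, 1996)), -1)), Add(-2105015, Function('E')(808)))) = Mul(-1, Mul(Add(235950, Pow(Add(-1612837, Add(1943, 1996)), -1)), Add(-2105015, Mul(214, Pow(808, -1))))) = Mul(-1, Mul(Add(235950, Pow(Add(-1612837, 3939), -1)), Add(-2105015, Mul(214, Rational(1, 808))))) = Mul(-1, Mul(Add(235950, Pow(-1608898, -1)), Add(-2105015, Rational(107, 404)))) = Mul(-1, Mul(Add(235950, Rational(-1, 1608898)), Rational(-850425953, 404))) = Mul(-1, Mul(Rational(379619483099, 1608898), Rational(-850425953, 404))) = Mul(-1, Rational(-322838260691834468347, 649994792)) = Rational(322838260691834468347, 649994792)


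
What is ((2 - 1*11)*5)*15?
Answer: -675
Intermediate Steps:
((2 - 1*11)*5)*15 = ((2 - 11)*5)*15 = -9*5*15 = -45*15 = -675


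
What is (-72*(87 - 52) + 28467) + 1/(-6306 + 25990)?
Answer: 510740749/19684 ≈ 25947.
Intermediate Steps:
(-72*(87 - 52) + 28467) + 1/(-6306 + 25990) = (-72*35 + 28467) + 1/19684 = (-2520 + 28467) + 1/19684 = 25947 + 1/19684 = 510740749/19684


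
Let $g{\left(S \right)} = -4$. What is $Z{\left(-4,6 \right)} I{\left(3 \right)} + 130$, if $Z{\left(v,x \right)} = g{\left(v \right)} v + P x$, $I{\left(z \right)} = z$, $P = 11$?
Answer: $376$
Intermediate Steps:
$Z{\left(v,x \right)} = - 4 v + 11 x$
$Z{\left(-4,6 \right)} I{\left(3 \right)} + 130 = \left(\left(-4\right) \left(-4\right) + 11 \cdot 6\right) 3 + 130 = \left(16 + 66\right) 3 + 130 = 82 \cdot 3 + 130 = 246 + 130 = 376$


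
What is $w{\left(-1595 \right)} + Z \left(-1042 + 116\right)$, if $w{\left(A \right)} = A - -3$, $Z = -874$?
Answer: $807732$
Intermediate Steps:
$w{\left(A \right)} = 3 + A$ ($w{\left(A \right)} = A + 3 = 3 + A$)
$w{\left(-1595 \right)} + Z \left(-1042 + 116\right) = \left(3 - 1595\right) - 874 \left(-1042 + 116\right) = -1592 - -809324 = -1592 + 809324 = 807732$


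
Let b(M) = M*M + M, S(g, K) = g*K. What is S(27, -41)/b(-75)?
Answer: -369/1850 ≈ -0.19946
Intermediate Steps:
S(g, K) = K*g
b(M) = M + M² (b(M) = M² + M = M + M²)
S(27, -41)/b(-75) = (-41*27)/((-75*(1 - 75))) = -1107/((-75*(-74))) = -1107/5550 = -1107*1/5550 = -369/1850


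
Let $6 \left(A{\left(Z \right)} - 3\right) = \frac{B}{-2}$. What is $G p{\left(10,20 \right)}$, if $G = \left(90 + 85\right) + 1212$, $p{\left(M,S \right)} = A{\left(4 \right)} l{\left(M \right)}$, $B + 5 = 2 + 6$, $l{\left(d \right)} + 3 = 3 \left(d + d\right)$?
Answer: $\frac{869649}{4} \approx 2.1741 \cdot 10^{5}$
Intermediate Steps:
$l{\left(d \right)} = -3 + 6 d$ ($l{\left(d \right)} = -3 + 3 \left(d + d\right) = -3 + 3 \cdot 2 d = -3 + 6 d$)
$B = 3$ ($B = -5 + \left(2 + 6\right) = -5 + 8 = 3$)
$A{\left(Z \right)} = \frac{11}{4}$ ($A{\left(Z \right)} = 3 + \frac{3 \frac{1}{-2}}{6} = 3 + \frac{3 \left(- \frac{1}{2}\right)}{6} = 3 + \frac{1}{6} \left(- \frac{3}{2}\right) = 3 - \frac{1}{4} = \frac{11}{4}$)
$p{\left(M,S \right)} = - \frac{33}{4} + \frac{33 M}{2}$ ($p{\left(M,S \right)} = \frac{11 \left(-3 + 6 M\right)}{4} = - \frac{33}{4} + \frac{33 M}{2}$)
$G = 1387$ ($G = 175 + 1212 = 1387$)
$G p{\left(10,20 \right)} = 1387 \left(- \frac{33}{4} + \frac{33}{2} \cdot 10\right) = 1387 \left(- \frac{33}{4} + 165\right) = 1387 \cdot \frac{627}{4} = \frac{869649}{4}$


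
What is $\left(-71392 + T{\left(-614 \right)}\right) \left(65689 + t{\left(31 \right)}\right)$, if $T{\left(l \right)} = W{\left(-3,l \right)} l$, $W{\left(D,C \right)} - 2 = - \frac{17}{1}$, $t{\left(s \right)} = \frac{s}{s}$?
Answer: $-4084735580$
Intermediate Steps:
$t{\left(s \right)} = 1$
$W{\left(D,C \right)} = -15$ ($W{\left(D,C \right)} = 2 - \frac{17}{1} = 2 - 17 = -15$)
$T{\left(l \right)} = - 15 l$
$\left(-71392 + T{\left(-614 \right)}\right) \left(65689 + t{\left(31 \right)}\right) = \left(-71392 - -9210\right) \left(65689 + 1\right) = \left(-71392 + 9210\right) 65690 = \left(-62182\right) 65690 = -4084735580$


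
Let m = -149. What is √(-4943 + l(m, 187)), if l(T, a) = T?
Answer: 2*I*√1273 ≈ 71.358*I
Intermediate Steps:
√(-4943 + l(m, 187)) = √(-4943 - 149) = √(-5092) = 2*I*√1273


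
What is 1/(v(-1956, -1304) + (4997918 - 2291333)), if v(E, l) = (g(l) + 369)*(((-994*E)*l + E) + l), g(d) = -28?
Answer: -1/864542612371 ≈ -1.1567e-12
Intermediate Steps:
v(E, l) = 341*E + 341*l - 338954*E*l (v(E, l) = (-28 + 369)*(((-994*E)*l + E) + l) = 341*((-994*E*l + E) + l) = 341*((E - 994*E*l) + l) = 341*(E + l - 994*E*l) = 341*E + 341*l - 338954*E*l)
1/(v(-1956, -1304) + (4997918 - 2291333)) = 1/((341*(-1956) + 341*(-1304) - 338954*(-1956)*(-1304)) + (4997918 - 2291333)) = 1/((-666996 - 444664 - 864544207296) + 2706585) = 1/(-864545318956 + 2706585) = 1/(-864542612371) = -1/864542612371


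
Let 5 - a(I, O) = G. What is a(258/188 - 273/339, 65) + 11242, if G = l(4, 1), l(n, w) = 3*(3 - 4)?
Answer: 11250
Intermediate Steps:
l(n, w) = -3 (l(n, w) = 3*(-1) = -3)
G = -3
a(I, O) = 8 (a(I, O) = 5 - 1*(-3) = 5 + 3 = 8)
a(258/188 - 273/339, 65) + 11242 = 8 + 11242 = 11250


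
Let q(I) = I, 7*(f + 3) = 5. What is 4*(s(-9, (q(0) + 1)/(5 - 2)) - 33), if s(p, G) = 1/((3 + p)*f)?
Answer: -3161/24 ≈ -131.71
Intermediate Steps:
f = -16/7 (f = -3 + (⅐)*5 = -3 + 5/7 = -16/7 ≈ -2.2857)
s(p, G) = 1/(-48/7 - 16*p/7) (s(p, G) = 1/((3 + p)*(-16/7)) = 1/(-48/7 - 16*p/7))
4*(s(-9, (q(0) + 1)/(5 - 2)) - 33) = 4*(-7/(48 + 16*(-9)) - 33) = 4*(-7/(48 - 144) - 33) = 4*(-7/(-96) - 33) = 4*(-7*(-1/96) - 33) = 4*(7/96 - 33) = 4*(-3161/96) = -3161/24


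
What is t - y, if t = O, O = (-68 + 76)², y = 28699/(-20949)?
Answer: 1369435/20949 ≈ 65.370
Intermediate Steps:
y = -28699/20949 (y = 28699*(-1/20949) = -28699/20949 ≈ -1.3699)
O = 64 (O = 8² = 64)
t = 64
t - y = 64 - 1*(-28699/20949) = 64 + 28699/20949 = 1369435/20949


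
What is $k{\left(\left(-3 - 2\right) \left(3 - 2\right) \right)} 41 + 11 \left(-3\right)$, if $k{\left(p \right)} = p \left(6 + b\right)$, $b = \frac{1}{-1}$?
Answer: $-1058$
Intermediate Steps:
$b = -1$
$k{\left(p \right)} = 5 p$ ($k{\left(p \right)} = p \left(6 - 1\right) = p 5 = 5 p$)
$k{\left(\left(-3 - 2\right) \left(3 - 2\right) \right)} 41 + 11 \left(-3\right) = 5 \left(-3 - 2\right) \left(3 - 2\right) 41 + 11 \left(-3\right) = 5 \left(\left(-5\right) 1\right) 41 - 33 = 5 \left(-5\right) 41 - 33 = \left(-25\right) 41 - 33 = -1025 - 33 = -1058$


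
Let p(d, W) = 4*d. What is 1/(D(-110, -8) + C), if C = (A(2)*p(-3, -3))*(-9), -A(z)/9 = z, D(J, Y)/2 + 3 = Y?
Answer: -1/1966 ≈ -0.00050865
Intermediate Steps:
D(J, Y) = -6 + 2*Y
A(z) = -9*z
C = -1944 (C = ((-9*2)*(4*(-3)))*(-9) = -18*(-12)*(-9) = 216*(-9) = -1944)
1/(D(-110, -8) + C) = 1/((-6 + 2*(-8)) - 1944) = 1/((-6 - 16) - 1944) = 1/(-22 - 1944) = 1/(-1966) = -1/1966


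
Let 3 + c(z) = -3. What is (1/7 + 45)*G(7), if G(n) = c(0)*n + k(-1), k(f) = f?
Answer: -13588/7 ≈ -1941.1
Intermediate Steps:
c(z) = -6 (c(z) = -3 - 3 = -6)
G(n) = -1 - 6*n (G(n) = -6*n - 1 = -1 - 6*n)
(1/7 + 45)*G(7) = (1/7 + 45)*(-1 - 6*7) = (⅐ + 45)*(-1 - 42) = (316/7)*(-43) = -13588/7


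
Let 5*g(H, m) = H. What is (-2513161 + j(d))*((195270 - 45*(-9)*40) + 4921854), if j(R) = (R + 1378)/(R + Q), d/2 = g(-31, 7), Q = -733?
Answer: -48081576337126500/3727 ≈ -1.2901e+13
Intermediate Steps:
g(H, m) = H/5
d = -62/5 (d = 2*((1/5)*(-31)) = 2*(-31/5) = -62/5 ≈ -12.400)
j(R) = (1378 + R)/(-733 + R) (j(R) = (R + 1378)/(R - 733) = (1378 + R)/(-733 + R))
(-2513161 + j(d))*((195270 - 45*(-9)*40) + 4921854) = (-2513161 + (1378 - 62/5)/(-733 - 62/5))*((195270 - 45*(-9)*40) + 4921854) = (-2513161 + (6828/5)/(-3727/5))*((195270 - (-405)*40) + 4921854) = (-2513161 - 5/3727*6828/5)*((195270 - 1*(-16200)) + 4921854) = (-2513161 - 6828/3727)*((195270 + 16200) + 4921854) = -9366557875*(211470 + 4921854)/3727 = -9366557875/3727*5133324 = -48081576337126500/3727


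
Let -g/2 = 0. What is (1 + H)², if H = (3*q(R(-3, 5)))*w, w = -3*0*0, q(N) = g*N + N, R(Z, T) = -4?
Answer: 1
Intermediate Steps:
g = 0 (g = -2*0 = 0)
q(N) = N (q(N) = 0*N + N = 0 + N = N)
w = 0 (w = 0*0 = 0)
H = 0 (H = (3*(-4))*0 = -12*0 = 0)
(1 + H)² = (1 + 0)² = 1² = 1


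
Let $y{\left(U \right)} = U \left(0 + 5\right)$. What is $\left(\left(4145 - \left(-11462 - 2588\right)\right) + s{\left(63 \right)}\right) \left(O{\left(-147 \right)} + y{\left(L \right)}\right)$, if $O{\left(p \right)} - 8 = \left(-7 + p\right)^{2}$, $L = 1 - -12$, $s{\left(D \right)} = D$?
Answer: $434339562$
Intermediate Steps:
$L = 13$ ($L = 1 + 12 = 13$)
$y{\left(U \right)} = 5 U$ ($y{\left(U \right)} = U 5 = 5 U$)
$O{\left(p \right)} = 8 + \left(-7 + p\right)^{2}$
$\left(\left(4145 - \left(-11462 - 2588\right)\right) + s{\left(63 \right)}\right) \left(O{\left(-147 \right)} + y{\left(L \right)}\right) = \left(\left(4145 - \left(-11462 - 2588\right)\right) + 63\right) \left(\left(8 + \left(-7 - 147\right)^{2}\right) + 5 \cdot 13\right) = \left(\left(4145 - \left(-11462 - 2588\right)\right) + 63\right) \left(\left(8 + \left(-154\right)^{2}\right) + 65\right) = \left(\left(4145 - -14050\right) + 63\right) \left(\left(8 + 23716\right) + 65\right) = \left(\left(4145 + 14050\right) + 63\right) \left(23724 + 65\right) = \left(18195 + 63\right) 23789 = 18258 \cdot 23789 = 434339562$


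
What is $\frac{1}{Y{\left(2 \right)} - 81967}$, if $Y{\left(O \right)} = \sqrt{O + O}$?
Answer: $- \frac{1}{81965} \approx -1.22 \cdot 10^{-5}$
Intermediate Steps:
$Y{\left(O \right)} = \sqrt{2} \sqrt{O}$ ($Y{\left(O \right)} = \sqrt{2 O} = \sqrt{2} \sqrt{O}$)
$\frac{1}{Y{\left(2 \right)} - 81967} = \frac{1}{\sqrt{2} \sqrt{2} - 81967} = \frac{1}{2 - 81967} = \frac{1}{-81965} = - \frac{1}{81965}$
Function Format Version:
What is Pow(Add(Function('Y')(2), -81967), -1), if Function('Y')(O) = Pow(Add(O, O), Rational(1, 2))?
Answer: Rational(-1, 81965) ≈ -1.2200e-5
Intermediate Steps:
Function('Y')(O) = Mul(Pow(2, Rational(1, 2)), Pow(O, Rational(1, 2))) (Function('Y')(O) = Pow(Mul(2, O), Rational(1, 2)) = Mul(Pow(2, Rational(1, 2)), Pow(O, Rational(1, 2))))
Pow(Add(Function('Y')(2), -81967), -1) = Pow(Add(Mul(Pow(2, Rational(1, 2)), Pow(2, Rational(1, 2))), -81967), -1) = Pow(Add(2, -81967), -1) = Pow(-81965, -1) = Rational(-1, 81965)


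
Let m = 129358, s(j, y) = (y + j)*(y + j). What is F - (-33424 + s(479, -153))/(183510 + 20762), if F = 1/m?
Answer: -1177973093/3303027172 ≈ -0.35663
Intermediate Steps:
s(j, y) = (j + y)² (s(j, y) = (j + y)*(j + y) = (j + y)²)
F = 1/129358 ≈ 7.7305e-6
F - (-33424 + s(479, -153))/(183510 + 20762) = 1/129358 - (-33424 + (479 - 153)²)/(183510 + 20762) = 1/129358 - (-33424 + 326²)/204272 = 1/129358 - (-33424 + 106276)/204272 = 1/129358 - 72852/204272 = 1/129358 - 1*18213/51068 = 1/129358 - 18213/51068 = -1177973093/3303027172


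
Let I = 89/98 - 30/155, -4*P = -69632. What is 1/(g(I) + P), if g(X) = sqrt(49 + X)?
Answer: 52885504/920630702599 - 7*sqrt(9364046)/920630702599 ≈ 5.7422e-5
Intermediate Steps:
P = 17408 (P = -1/4*(-69632) = 17408)
I = 2171/3038 (I = 89*(1/98) - 30*1/155 = 89/98 - 6/31 = 2171/3038 ≈ 0.71461)
1/(g(I) + P) = 1/(sqrt(49 + 2171/3038) + 17408) = 1/(sqrt(151033/3038) + 17408) = 1/(sqrt(9364046)/434 + 17408) = 1/(17408 + sqrt(9364046)/434)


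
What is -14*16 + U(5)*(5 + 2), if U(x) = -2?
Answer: -238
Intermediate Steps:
-14*16 + U(5)*(5 + 2) = -14*16 - 2*(5 + 2) = -224 - 2*7 = -224 - 14 = -238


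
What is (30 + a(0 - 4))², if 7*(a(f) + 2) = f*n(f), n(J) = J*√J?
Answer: 37392/49 + 256*I ≈ 763.1 + 256.0*I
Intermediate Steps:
n(J) = J^(3/2)
a(f) = -2 + f^(5/2)/7 (a(f) = -2 + (f*f^(3/2))/7 = -2 + f^(5/2)/7)
(30 + a(0 - 4))² = (30 + (-2 + (0 - 4)^(5/2)/7))² = (30 + (-2 + (-4)^(5/2)/7))² = (30 + (-2 + (32*I)/7))² = (30 + (-2 + 32*I/7))² = (28 + 32*I/7)²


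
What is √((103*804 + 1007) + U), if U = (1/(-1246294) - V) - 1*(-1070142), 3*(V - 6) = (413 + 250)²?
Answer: √1564792479029082058/1246294 ≈ 1003.7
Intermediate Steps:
V = 146529 (V = 6 + (413 + 250)²/3 = 6 + (⅓)*663² = 6 + (⅓)*439569 = 6 + 146523 = 146529)
U = 1151093340221/1246294 (U = (1/(-1246294) - 1*146529) - 1*(-1070142) = (-1/1246294 - 146529) + 1070142 = -182618213527/1246294 + 1070142 = 1151093340221/1246294 ≈ 9.2361e+5)
√((103*804 + 1007) + U) = √((103*804 + 1007) + 1151093340221/1246294) = √((82812 + 1007) + 1151093340221/1246294) = √(83819 + 1151093340221/1246294) = √(1255556457007/1246294) = √1564792479029082058/1246294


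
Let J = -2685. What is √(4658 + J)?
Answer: √1973 ≈ 44.418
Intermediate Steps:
√(4658 + J) = √(4658 - 2685) = √1973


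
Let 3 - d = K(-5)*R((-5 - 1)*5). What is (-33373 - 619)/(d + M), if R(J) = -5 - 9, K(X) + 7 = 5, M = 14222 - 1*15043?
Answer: 16996/423 ≈ 40.180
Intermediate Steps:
M = -821 (M = 14222 - 15043 = -821)
K(X) = -2 (K(X) = -7 + 5 = -2)
R(J) = -14
d = -25 (d = 3 - (-2)*(-14) = 3 - 1*28 = 3 - 28 = -25)
(-33373 - 619)/(d + M) = (-33373 - 619)/(-25 - 821) = -33992/(-846) = -33992*(-1/846) = 16996/423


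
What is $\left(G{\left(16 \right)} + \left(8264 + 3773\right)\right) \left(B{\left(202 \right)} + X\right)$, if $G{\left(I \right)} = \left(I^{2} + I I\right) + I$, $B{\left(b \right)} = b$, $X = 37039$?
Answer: $467933165$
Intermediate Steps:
$G{\left(I \right)} = I + 2 I^{2}$ ($G{\left(I \right)} = \left(I^{2} + I^{2}\right) + I = 2 I^{2} + I = I + 2 I^{2}$)
$\left(G{\left(16 \right)} + \left(8264 + 3773\right)\right) \left(B{\left(202 \right)} + X\right) = \left(16 \left(1 + 2 \cdot 16\right) + \left(8264 + 3773\right)\right) \left(202 + 37039\right) = \left(16 \left(1 + 32\right) + 12037\right) 37241 = \left(16 \cdot 33 + 12037\right) 37241 = \left(528 + 12037\right) 37241 = 12565 \cdot 37241 = 467933165$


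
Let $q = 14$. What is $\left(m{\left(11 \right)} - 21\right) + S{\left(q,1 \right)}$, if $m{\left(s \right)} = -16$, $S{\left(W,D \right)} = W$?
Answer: $-23$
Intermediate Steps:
$\left(m{\left(11 \right)} - 21\right) + S{\left(q,1 \right)} = \left(-16 - 21\right) + 14 = -37 + 14 = -23$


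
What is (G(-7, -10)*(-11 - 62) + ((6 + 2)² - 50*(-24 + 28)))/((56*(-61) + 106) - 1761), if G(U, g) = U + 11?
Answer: 428/5071 ≈ 0.084401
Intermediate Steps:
G(U, g) = 11 + U
(G(-7, -10)*(-11 - 62) + ((6 + 2)² - 50*(-24 + 28)))/((56*(-61) + 106) - 1761) = ((11 - 7)*(-11 - 62) + ((6 + 2)² - 50*(-24 + 28)))/((56*(-61) + 106) - 1761) = (4*(-73) + (8² - 50*4))/((-3416 + 106) - 1761) = (-292 + (64 - 200))/(-3310 - 1761) = (-292 - 136)/(-5071) = -428*(-1/5071) = 428/5071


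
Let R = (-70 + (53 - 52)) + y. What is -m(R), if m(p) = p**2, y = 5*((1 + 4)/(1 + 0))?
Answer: -1936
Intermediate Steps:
y = 25 (y = 5*(5/1) = 5*(5*1) = 5*5 = 25)
R = -44 (R = (-70 + (53 - 52)) + 25 = (-70 + 1) + 25 = -69 + 25 = -44)
-m(R) = -1*(-44)**2 = -1*1936 = -1936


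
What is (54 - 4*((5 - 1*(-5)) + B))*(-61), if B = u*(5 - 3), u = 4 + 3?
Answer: 2562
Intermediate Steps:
u = 7
B = 14 (B = 7*(5 - 3) = 7*2 = 14)
(54 - 4*((5 - 1*(-5)) + B))*(-61) = (54 - 4*((5 - 1*(-5)) + 14))*(-61) = (54 - 4*((5 + 5) + 14))*(-61) = (54 - 4*(10 + 14))*(-61) = (54 - 4*24)*(-61) = (54 - 96)*(-61) = -42*(-61) = 2562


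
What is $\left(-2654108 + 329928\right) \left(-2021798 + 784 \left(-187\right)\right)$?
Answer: $5039765857080$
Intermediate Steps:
$\left(-2654108 + 329928\right) \left(-2021798 + 784 \left(-187\right)\right) = - 2324180 \left(-2021798 - 146608\right) = \left(-2324180\right) \left(-2168406\right) = 5039765857080$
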